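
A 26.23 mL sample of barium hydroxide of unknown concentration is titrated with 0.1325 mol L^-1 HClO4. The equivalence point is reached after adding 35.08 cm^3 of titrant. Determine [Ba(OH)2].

n(HClO4) delivered = 0.1325 x 0.03508 = 0.004648 mol.
The reaction is 1 Ba(OH)2 + 2 HClO4, so n(Ba(OH)2) = 0.004648 x 1/2 = 0.002324 mol.
[Ba(OH)2] = 0.002324 mol / 0.02623 L = 0.0886 M.

0.0886 M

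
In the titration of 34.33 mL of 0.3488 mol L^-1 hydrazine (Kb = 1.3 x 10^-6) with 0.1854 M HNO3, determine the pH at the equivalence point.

4.52

n(N2H4) = 0.3488 x 0.03433 = 0.01197 mol; V(HNO3) at equivalence = 0.01197/0.1854 = 0.06459 L.
At equivalence the base is fully converted to N2H5+; total volume = 0.09892 L, so [N2H5+] = 0.01197/0.09892 = 0.1211 M.
Ka(N2H5+) = Kw/Kb = 1.0e-14 / 1.3 x 10^-6 = 7.69e-9.
[H^+] = sqrt(Ka x [N2H5+]) = sqrt(7.69e-9 x 0.1211) = 3.05e-5 M.
pH = -log(3.05e-5) = 4.52.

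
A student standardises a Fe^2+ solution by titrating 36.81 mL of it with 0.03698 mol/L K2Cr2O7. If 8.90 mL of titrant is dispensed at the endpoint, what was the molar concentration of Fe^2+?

0.0536 M

n(K2Cr2O7) = 0.03698 x 0.008900 = 0.0003291 mol.
From the balanced equation, 1 mol K2Cr2O7 reacts with 6 mol Fe^2+, so n(Fe^2+) = 0.0003291 x 6/1 = 0.001975 mol.
[Fe^2+] = 0.001975 / 0.03681 L = 0.0536 M.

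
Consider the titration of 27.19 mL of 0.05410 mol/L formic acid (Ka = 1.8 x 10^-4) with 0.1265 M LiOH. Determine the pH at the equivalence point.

8.16

n(HCOOH) = 0.05410 x 0.02719 = 0.001471 mol; V(LiOH) at equivalence = 0.001471/0.1265 = 0.01163 L.
At equivalence all the acid is converted to HCOO-; total volume = 0.02719 + 0.01163 = 0.03882 L, so [HCOO-] = 0.001471/0.03882 = 0.03789 M.
Kb = Kw/Ka = 1.0e-14 / 1.8 x 10^-4 = 5.56e-11.
[OH^-] = sqrt(Kb x [HCOO-]) = sqrt(5.56e-11 x 0.03789) = 1.45e-6 M.
pOH = 5.84, so pH = 14.00 - 5.84 = 8.16.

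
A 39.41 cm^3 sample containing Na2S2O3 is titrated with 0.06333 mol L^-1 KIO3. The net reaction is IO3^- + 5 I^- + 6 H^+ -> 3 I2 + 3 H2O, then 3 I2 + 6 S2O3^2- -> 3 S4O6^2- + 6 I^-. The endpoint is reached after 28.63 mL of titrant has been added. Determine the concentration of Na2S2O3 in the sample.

n(KIO3) = 0.06333 x 0.02863 = 0.001813 mol.
From the balanced equation, 1 mol KIO3 reacts with 6 mol Na2S2O3, so n(Na2S2O3) = 0.001813 x 6/1 = 0.01088 mol.
[Na2S2O3] = 0.01088 / 0.03941 L = 0.276 M.

0.276 M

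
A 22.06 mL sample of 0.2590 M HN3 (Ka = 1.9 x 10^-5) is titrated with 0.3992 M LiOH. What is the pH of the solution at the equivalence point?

8.96

n(HN3) = 0.2590 x 0.02206 = 0.005714 mol; V(LiOH) at equivalence = 0.005714/0.3992 = 0.01431 L.
At equivalence all the acid is converted to N3-; total volume = 0.02206 + 0.01431 = 0.03637 L, so [N3-] = 0.005714/0.03637 = 0.1571 M.
Kb = Kw/Ka = 1.0e-14 / 1.9 x 10^-5 = 5.26e-10.
[OH^-] = sqrt(Kb x [N3-]) = sqrt(5.26e-10 x 0.1571) = 9.09e-6 M.
pOH = 5.04, so pH = 14.00 - 5.04 = 8.96.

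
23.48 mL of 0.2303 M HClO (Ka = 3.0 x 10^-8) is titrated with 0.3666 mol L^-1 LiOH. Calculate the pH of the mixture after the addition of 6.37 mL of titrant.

Initial n(HClO) = 0.2303 x 0.02348 = 0.005407 mol.
n(LiOH) added = 0.3666 x 0.006370 = 0.002335 mol, converting that many moles of HClO to ClO-.
Remaining n(HClO) = 0.003072 mol; n(ClO-) = 0.002335 mol.
By Henderson-Hasselbalch, pH = pKa + log([A^-]/[HA]) = 7.52 + log(0.002335/0.003072) = 7.52 + (-0.12) = 7.40.

7.40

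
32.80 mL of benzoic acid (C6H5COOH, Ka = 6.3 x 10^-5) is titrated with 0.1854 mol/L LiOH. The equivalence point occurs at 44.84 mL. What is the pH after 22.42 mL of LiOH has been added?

4.20

22.42 mL is exactly half the equivalence volume (44.84/2), i.e. the half-equivalence point.
There, n(HA) = n(A^-), so pH = pKa = -log(6.3 x 10^-5) = 4.20.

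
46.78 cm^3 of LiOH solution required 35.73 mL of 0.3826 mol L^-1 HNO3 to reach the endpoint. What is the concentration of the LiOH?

n(HNO3) delivered = 0.3826 x 0.03573 = 0.01367 mol.
For a 1:1 reaction, n(LiOH) = 0.01367 mol.
[LiOH] = 0.01367 mol / 0.04678 L = 0.292 M.

0.292 M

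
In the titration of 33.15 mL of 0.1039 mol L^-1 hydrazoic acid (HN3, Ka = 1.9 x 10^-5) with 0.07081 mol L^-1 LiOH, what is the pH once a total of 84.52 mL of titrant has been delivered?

n(acid) = 0.1039 x 0.03315 = 0.003444 mol; n(LiOH) added = 0.07081 x 0.08452 = 0.005985 mol.
Base is in excess by 0.005985 - 0.003444 = 0.002541 mol in a total volume of 0.1177 L.
[OH^-] = 0.002541/0.1177 = 0.02159 M, so pOH = 1.67 and pH = 14.00 - 1.67 = 12.33.

12.33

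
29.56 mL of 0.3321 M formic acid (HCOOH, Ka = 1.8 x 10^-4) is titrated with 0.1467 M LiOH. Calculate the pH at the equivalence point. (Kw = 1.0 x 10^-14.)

n(HCOOH) = 0.3321 x 0.02956 = 0.009817 mol; V(LiOH) at equivalence = 0.009817/0.1467 = 0.06692 L.
At equivalence all the acid is converted to HCOO-; total volume = 0.02956 + 0.06692 = 0.09648 L, so [HCOO-] = 0.009817/0.09648 = 0.1018 M.
Kb = Kw/Ka = 1.0e-14 / 1.8 x 10^-4 = 5.56e-11.
[OH^-] = sqrt(Kb x [HCOO-]) = sqrt(5.56e-11 x 0.1018) = 2.38e-6 M.
pOH = 5.62, so pH = 14.00 - 5.62 = 8.38.

8.38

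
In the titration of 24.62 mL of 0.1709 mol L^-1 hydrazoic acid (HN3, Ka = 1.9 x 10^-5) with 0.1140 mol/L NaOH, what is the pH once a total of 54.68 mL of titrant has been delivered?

12.41

n(acid) = 0.1709 x 0.02462 = 0.004208 mol; n(NaOH) added = 0.1140 x 0.05468 = 0.006234 mol.
Base is in excess by 0.006234 - 0.004208 = 0.002026 mol in a total volume of 0.07930 L.
[OH^-] = 0.002026/0.07930 = 0.02555 M, so pOH = 1.59 and pH = 14.00 - 1.59 = 12.41.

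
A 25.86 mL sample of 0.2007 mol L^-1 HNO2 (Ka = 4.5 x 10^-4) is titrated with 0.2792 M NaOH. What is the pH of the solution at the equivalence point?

n(HNO2) = 0.2007 x 0.02586 = 0.005190 mol; V(NaOH) at equivalence = 0.005190/0.2792 = 0.01859 L.
At equivalence all the acid is converted to NO2-; total volume = 0.02586 + 0.01859 = 0.04445 L, so [NO2-] = 0.005190/0.04445 = 0.1168 M.
Kb = Kw/Ka = 1.0e-14 / 4.5 x 10^-4 = 2.22e-11.
[OH^-] = sqrt(Kb x [NO2-]) = sqrt(2.22e-11 x 0.1168) = 1.61e-6 M.
pOH = 5.79, so pH = 14.00 - 5.79 = 8.21.

8.21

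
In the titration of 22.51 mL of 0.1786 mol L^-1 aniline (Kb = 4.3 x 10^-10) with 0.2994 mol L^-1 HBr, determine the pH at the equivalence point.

n(C6H5NH2) = 0.1786 x 0.02251 = 0.004020 mol; V(HBr) at equivalence = 0.004020/0.2994 = 0.01343 L.
At equivalence the base is fully converted to C6H5NH3+; total volume = 0.03594 L, so [C6H5NH3+] = 0.004020/0.03594 = 0.1119 M.
Ka(C6H5NH3+) = Kw/Kb = 1.0e-14 / 4.3 x 10^-10 = 2.33e-5.
[H^+] = sqrt(Ka x [C6H5NH3+]) = sqrt(2.33e-5 x 0.1119) = 0.00161 M.
pH = -log(0.00161) = 2.79.

2.79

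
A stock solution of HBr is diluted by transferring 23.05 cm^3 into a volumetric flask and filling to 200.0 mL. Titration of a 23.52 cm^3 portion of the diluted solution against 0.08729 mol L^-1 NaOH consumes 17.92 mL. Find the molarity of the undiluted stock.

n(NaOH) = 0.08729 x 0.01792 = 0.001564 mol.
n(HBr) in the aliquot = 0.001564 mol.
[diluted HBr] = 0.001564 / 0.02352 = 0.06651 M.
Dilution factor = 200.0/23.05 = 8.677, so [stock] = 0.06651 x 8.677 = 0.577 M.

0.577 M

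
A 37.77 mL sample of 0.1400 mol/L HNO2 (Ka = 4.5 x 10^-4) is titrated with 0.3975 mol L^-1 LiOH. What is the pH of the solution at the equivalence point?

n(HNO2) = 0.1400 x 0.03777 = 0.005288 mol; V(LiOH) at equivalence = 0.005288/0.3975 = 0.01330 L.
At equivalence all the acid is converted to NO2-; total volume = 0.03777 + 0.01330 = 0.05107 L, so [NO2-] = 0.005288/0.05107 = 0.1035 M.
Kb = Kw/Ka = 1.0e-14 / 4.5 x 10^-4 = 2.22e-11.
[OH^-] = sqrt(Kb x [NO2-]) = sqrt(2.22e-11 x 0.1035) = 1.52e-6 M.
pOH = 5.82, so pH = 14.00 - 5.82 = 8.18.

8.18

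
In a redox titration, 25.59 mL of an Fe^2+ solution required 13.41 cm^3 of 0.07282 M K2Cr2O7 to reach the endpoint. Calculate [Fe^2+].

0.229 M

n(K2Cr2O7) = 0.07282 x 0.01341 = 0.0009765 mol.
From the balanced equation, 1 mol K2Cr2O7 reacts with 6 mol Fe^2+, so n(Fe^2+) = 0.0009765 x 6/1 = 0.005859 mol.
[Fe^2+] = 0.005859 / 0.02559 L = 0.229 M.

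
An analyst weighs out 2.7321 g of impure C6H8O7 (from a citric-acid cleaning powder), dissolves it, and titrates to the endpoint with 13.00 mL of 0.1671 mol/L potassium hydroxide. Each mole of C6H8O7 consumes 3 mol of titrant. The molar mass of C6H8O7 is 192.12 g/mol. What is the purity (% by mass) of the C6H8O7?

n(KOH) = 0.1671 x 0.01300 = 0.002172 mol.
n(C6H8O7) = 0.002172 / 3 = 0.0007241 mol.
mass of C6H8O7 = 0.0007241 x 192.12 = 0.1391 g.
% purity = 0.1391 / 2.7321 x 100 = 5.09%.

5.09%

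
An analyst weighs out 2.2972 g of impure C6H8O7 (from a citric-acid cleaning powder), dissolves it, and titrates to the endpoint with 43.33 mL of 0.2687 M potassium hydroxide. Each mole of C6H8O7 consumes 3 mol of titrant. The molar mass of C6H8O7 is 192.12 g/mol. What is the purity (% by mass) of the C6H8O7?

32.5%

n(KOH) = 0.2687 x 0.04333 = 0.01164 mol.
n(C6H8O7) = 0.01164 / 3 = 0.003881 mol.
mass of C6H8O7 = 0.003881 x 192.12 = 0.7456 g.
% purity = 0.7456 / 2.2972 x 100 = 32.5%.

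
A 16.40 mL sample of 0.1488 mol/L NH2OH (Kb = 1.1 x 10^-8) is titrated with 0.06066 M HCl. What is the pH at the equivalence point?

n(NH2OH) = 0.1488 x 0.01640 = 0.002440 mol; V(HCl) at equivalence = 0.002440/0.06066 = 0.04023 L.
At equivalence the base is fully converted to NH3OH+; total volume = 0.05663 L, so [NH3OH+] = 0.002440/0.05663 = 0.04309 M.
Ka(NH3OH+) = Kw/Kb = 1.0e-14 / 1.1 x 10^-8 = 9.09e-7.
[H^+] = sqrt(Ka x [NH3OH+]) = sqrt(9.09e-7 x 0.04309) = 0.000198 M.
pH = -log(0.000198) = 3.70.

3.70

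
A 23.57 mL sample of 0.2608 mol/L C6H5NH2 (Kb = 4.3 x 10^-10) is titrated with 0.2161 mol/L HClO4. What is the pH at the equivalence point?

n(C6H5NH2) = 0.2608 x 0.02357 = 0.006147 mol; V(HClO4) at equivalence = 0.006147/0.2161 = 0.02845 L.
At equivalence the base is fully converted to C6H5NH3+; total volume = 0.05202 L, so [C6H5NH3+] = 0.006147/0.05202 = 0.1182 M.
Ka(C6H5NH3+) = Kw/Kb = 1.0e-14 / 4.3 x 10^-10 = 2.33e-5.
[H^+] = sqrt(Ka x [C6H5NH3+]) = sqrt(2.33e-5 x 0.1182) = 0.00166 M.
pH = -log(0.00166) = 2.78.

2.78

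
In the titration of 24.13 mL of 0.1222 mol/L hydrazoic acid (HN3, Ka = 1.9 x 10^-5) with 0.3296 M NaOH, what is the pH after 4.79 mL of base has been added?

4.78

Initial n(HN3) = 0.1222 x 0.02413 = 0.002949 mol.
n(NaOH) added = 0.3296 x 0.004790 = 0.001579 mol, converting that many moles of HN3 to N3-.
Remaining n(HN3) = 0.001370 mol; n(N3-) = 0.001579 mol.
By Henderson-Hasselbalch, pH = pKa + log([A^-]/[HA]) = 4.72 + log(0.001579/0.001370) = 4.72 + (+0.06) = 4.78.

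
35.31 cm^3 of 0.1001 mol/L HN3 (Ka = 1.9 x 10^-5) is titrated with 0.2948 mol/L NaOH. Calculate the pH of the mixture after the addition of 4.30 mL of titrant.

4.47

Initial n(HN3) = 0.1001 x 0.03531 = 0.003535 mol.
n(NaOH) added = 0.2948 x 0.004300 = 0.001268 mol, converting that many moles of HN3 to N3-.
Remaining n(HN3) = 0.002267 mol; n(N3-) = 0.001268 mol.
By Henderson-Hasselbalch, pH = pKa + log([A^-]/[HA]) = 4.72 + log(0.001268/0.002267) = 4.72 + (-0.25) = 4.47.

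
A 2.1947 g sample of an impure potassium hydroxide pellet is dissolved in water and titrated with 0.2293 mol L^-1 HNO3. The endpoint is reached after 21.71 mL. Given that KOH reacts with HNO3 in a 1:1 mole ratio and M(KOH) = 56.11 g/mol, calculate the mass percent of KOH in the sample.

12.7%

n(HNO3) = 0.2293 x 0.02171 = 0.004978 mol.
n(KOH) = 0.004978 / 1 = 0.004978 mol.
mass of KOH = 0.004978 x 56.11 = 0.2793 g.
% purity = 0.2793 / 2.1947 x 100 = 12.7%.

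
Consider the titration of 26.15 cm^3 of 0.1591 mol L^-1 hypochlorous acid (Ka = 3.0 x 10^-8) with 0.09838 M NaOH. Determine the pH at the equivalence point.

10.15

n(HClO) = 0.1591 x 0.02615 = 0.004160 mol; V(NaOH) at equivalence = 0.004160/0.09838 = 0.04229 L.
At equivalence all the acid is converted to ClO-; total volume = 0.02615 + 0.04229 = 0.06844 L, so [ClO-] = 0.004160/0.06844 = 0.06079 M.
Kb = Kw/Ka = 1.0e-14 / 3.0 x 10^-8 = 3.33e-7.
[OH^-] = sqrt(Kb x [ClO-]) = sqrt(3.33e-7 x 0.06079) = 0.000142 M.
pOH = 3.85, so pH = 14.00 - 3.85 = 10.15.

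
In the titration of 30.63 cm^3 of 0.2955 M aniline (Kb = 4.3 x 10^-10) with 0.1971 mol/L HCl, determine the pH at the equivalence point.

n(C6H5NH2) = 0.2955 x 0.03063 = 0.009051 mol; V(HCl) at equivalence = 0.009051/0.1971 = 0.04592 L.
At equivalence the base is fully converted to C6H5NH3+; total volume = 0.07655 L, so [C6H5NH3+] = 0.009051/0.07655 = 0.1182 M.
Ka(C6H5NH3+) = Kw/Kb = 1.0e-14 / 4.3 x 10^-10 = 2.33e-5.
[H^+] = sqrt(Ka x [C6H5NH3+]) = sqrt(2.33e-5 x 0.1182) = 0.00166 M.
pH = -log(0.00166) = 2.78.

2.78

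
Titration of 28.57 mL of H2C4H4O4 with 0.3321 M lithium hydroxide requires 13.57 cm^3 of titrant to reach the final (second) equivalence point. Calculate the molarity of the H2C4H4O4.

n(LiOH) = 0.3321 x 0.01357 = 0.004507 mol.
At the final (second) equivalence point, 2 mol OH^- react per mol H2C4H4O4, so n(H2C4H4O4) = 0.004507 / 2 = 0.002253 mol.
[H2C4H4O4] = 0.002253 / 0.02857 L = 0.0789 M.

0.0789 M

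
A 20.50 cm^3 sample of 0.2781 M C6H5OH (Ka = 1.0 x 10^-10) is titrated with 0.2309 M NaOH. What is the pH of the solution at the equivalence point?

n(C6H5OH) = 0.2781 x 0.02050 = 0.005701 mol; V(NaOH) at equivalence = 0.005701/0.2309 = 0.02469 L.
At equivalence all the acid is converted to C6H5O-; total volume = 0.02050 + 0.02469 = 0.04519 L, so [C6H5O-] = 0.005701/0.04519 = 0.1262 M.
Kb = Kw/Ka = 1.0e-14 / 1.0 x 10^-10 = 0.000100.
[OH^-] = sqrt(Kb x [C6H5O-]) = sqrt(0.000100 x 0.1262) = 0.00355 M.
pOH = 2.45, so pH = 14.00 - 2.45 = 11.55.

11.55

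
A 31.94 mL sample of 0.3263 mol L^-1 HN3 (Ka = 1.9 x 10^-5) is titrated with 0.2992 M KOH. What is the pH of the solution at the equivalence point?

n(HN3) = 0.3263 x 0.03194 = 0.01042 mol; V(KOH) at equivalence = 0.01042/0.2992 = 0.03483 L.
At equivalence all the acid is converted to N3-; total volume = 0.03194 + 0.03483 = 0.06677 L, so [N3-] = 0.01042/0.06677 = 0.1561 M.
Kb = Kw/Ka = 1.0e-14 / 1.9 x 10^-5 = 5.26e-10.
[OH^-] = sqrt(Kb x [N3-]) = sqrt(5.26e-10 x 0.1561) = 9.06e-6 M.
pOH = 5.04, so pH = 14.00 - 5.04 = 8.96.

8.96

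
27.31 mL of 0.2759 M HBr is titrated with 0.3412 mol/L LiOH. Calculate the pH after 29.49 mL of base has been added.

n(acid) = 0.2759 x 0.02731 = 0.007535 mol; n(LiOH) added = 0.3412 x 0.02949 = 0.01006 mol.
Base is in excess by 0.01006 - 0.007535 = 0.002527 mol in a total volume of 0.05680 L.
[OH^-] = 0.002527/0.05680 = 0.04449 M, so pOH = 1.35 and pH = 14.00 - 1.35 = 12.65.

12.65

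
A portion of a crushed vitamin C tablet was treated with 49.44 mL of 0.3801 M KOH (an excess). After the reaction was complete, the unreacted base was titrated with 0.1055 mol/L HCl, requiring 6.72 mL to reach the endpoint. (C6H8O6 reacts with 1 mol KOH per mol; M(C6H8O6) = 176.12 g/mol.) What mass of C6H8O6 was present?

Total n(KOH) added = 0.3801 x 0.04944 = 0.01879 mol.
n(HCl) used = 0.1055 x 0.006720 = 0.0007090 mol, which equals the excess n(KOH).
So n(KOH) consumed by the sample = 0.01879 - 0.0007090 = 0.01808 mol.
n(C6H8O6) = 0.01808 / 1 = 0.01808 mol.
mass = 0.01808 mol x 176.12 g/mol = 3.18 g.

3.18 g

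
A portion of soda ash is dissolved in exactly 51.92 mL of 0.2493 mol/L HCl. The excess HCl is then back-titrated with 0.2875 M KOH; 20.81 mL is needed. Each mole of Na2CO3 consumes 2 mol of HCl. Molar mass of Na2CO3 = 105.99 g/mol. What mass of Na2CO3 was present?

0.369 g

Total n(HCl) added = 0.2493 x 0.05192 = 0.01294 mol.
n(KOH) used = 0.2875 x 0.02081 = 0.005983 mol, which equals the excess n(HCl).
So n(HCl) consumed by the sample = 0.01294 - 0.005983 = 0.006961 mol.
n(Na2CO3) = 0.006961 / 2 = 0.003480 mol.
mass = 0.003480 mol x 105.99 g/mol = 0.369 g.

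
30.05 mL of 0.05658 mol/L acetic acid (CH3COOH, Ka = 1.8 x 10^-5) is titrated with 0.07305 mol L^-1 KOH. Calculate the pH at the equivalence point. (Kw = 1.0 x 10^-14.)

n(CH3COOH) = 0.05658 x 0.03005 = 0.001700 mol; V(KOH) at equivalence = 0.001700/0.07305 = 0.02327 L.
At equivalence all the acid is converted to CH3COO-; total volume = 0.03005 + 0.02327 = 0.05332 L, so [CH3COO-] = 0.001700/0.05332 = 0.03188 M.
Kb = Kw/Ka = 1.0e-14 / 1.8 x 10^-5 = 5.56e-10.
[OH^-] = sqrt(Kb x [CH3COO-]) = sqrt(5.56e-10 x 0.03188) = 4.21e-6 M.
pOH = 5.38, so pH = 14.00 - 5.38 = 8.62.

8.62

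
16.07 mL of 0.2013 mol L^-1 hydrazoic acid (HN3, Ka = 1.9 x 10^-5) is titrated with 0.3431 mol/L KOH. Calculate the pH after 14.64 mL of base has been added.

n(acid) = 0.2013 x 0.01607 = 0.003235 mol; n(KOH) added = 0.3431 x 0.01464 = 0.005023 mol.
Base is in excess by 0.005023 - 0.003235 = 0.001788 mol in a total volume of 0.03071 L.
[OH^-] = 0.001788/0.03071 = 0.05823 M, so pOH = 1.23 and pH = 14.00 - 1.23 = 12.77.

12.77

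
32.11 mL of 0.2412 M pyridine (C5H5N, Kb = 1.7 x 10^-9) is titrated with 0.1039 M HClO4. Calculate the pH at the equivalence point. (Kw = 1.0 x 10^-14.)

n(C5H5N) = 0.2412 x 0.03211 = 0.007745 mol; V(HClO4) at equivalence = 0.007745/0.1039 = 0.07454 L.
At equivalence the base is fully converted to C5H5NH+; total volume = 0.1067 L, so [C5H5NH+] = 0.007745/0.1067 = 0.07262 M.
Ka(C5H5NH+) = Kw/Kb = 1.0e-14 / 1.7 x 10^-9 = 5.88e-6.
[H^+] = sqrt(Ka x [C5H5NH+]) = sqrt(5.88e-6 x 0.07262) = 0.000654 M.
pH = -log(0.000654) = 3.18.

3.18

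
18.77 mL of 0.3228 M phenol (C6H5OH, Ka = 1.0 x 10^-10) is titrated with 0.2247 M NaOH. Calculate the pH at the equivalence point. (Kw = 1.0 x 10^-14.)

11.56

n(C6H5OH) = 0.3228 x 0.01877 = 0.006059 mol; V(NaOH) at equivalence = 0.006059/0.2247 = 0.02696 L.
At equivalence all the acid is converted to C6H5O-; total volume = 0.01877 + 0.02696 = 0.04573 L, so [C6H5O-] = 0.006059/0.04573 = 0.1325 M.
Kb = Kw/Ka = 1.0e-14 / 1.0 x 10^-10 = 0.000100.
[OH^-] = sqrt(Kb x [C6H5O-]) = sqrt(0.000100 x 0.1325) = 0.00364 M.
pOH = 2.44, so pH = 14.00 - 2.44 = 11.56.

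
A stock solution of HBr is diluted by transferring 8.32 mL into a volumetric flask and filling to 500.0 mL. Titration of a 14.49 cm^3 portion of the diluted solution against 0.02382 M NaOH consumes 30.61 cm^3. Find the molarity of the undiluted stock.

3.02 M

n(NaOH) = 0.02382 x 0.03061 = 0.0007291 mol.
n(HBr) in the aliquot = 0.0007291 mol.
[diluted HBr] = 0.0007291 / 0.01449 = 0.05032 M.
Dilution factor = 500.0/8.320 = 60.10, so [stock] = 0.05032 x 60.10 = 3.02 M.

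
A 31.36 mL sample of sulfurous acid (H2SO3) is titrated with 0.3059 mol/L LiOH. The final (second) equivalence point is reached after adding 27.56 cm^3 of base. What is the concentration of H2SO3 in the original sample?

0.134 M

n(LiOH) = 0.3059 x 0.02756 = 0.008431 mol.
At the final (second) equivalence point, 2 mol OH^- react per mol H2SO3, so n(H2SO3) = 0.008431 / 2 = 0.004215 mol.
[H2SO3] = 0.004215 / 0.03136 L = 0.134 M.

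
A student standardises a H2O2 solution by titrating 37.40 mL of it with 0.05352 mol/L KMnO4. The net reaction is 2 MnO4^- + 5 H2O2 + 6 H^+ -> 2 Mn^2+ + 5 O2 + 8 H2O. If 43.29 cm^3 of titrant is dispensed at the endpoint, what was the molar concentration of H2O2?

0.155 M

n(KMnO4) = 0.05352 x 0.04329 = 0.002317 mol.
From the balanced equation, 2 mol KMnO4 reacts with 5 mol H2O2, so n(H2O2) = 0.002317 x 5/2 = 0.005792 mol.
[H2O2] = 0.005792 / 0.03740 L = 0.155 M.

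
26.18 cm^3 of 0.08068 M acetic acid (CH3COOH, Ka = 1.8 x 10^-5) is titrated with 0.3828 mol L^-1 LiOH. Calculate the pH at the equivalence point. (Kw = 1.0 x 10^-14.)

n(CH3COOH) = 0.08068 x 0.02618 = 0.002112 mol; V(LiOH) at equivalence = 0.002112/0.3828 = 0.005518 L.
At equivalence all the acid is converted to CH3COO-; total volume = 0.02618 + 0.005518 = 0.03170 L, so [CH3COO-] = 0.002112/0.03170 = 0.06664 M.
Kb = Kw/Ka = 1.0e-14 / 1.8 x 10^-5 = 5.56e-10.
[OH^-] = sqrt(Kb x [CH3COO-]) = sqrt(5.56e-10 x 0.06664) = 6.08e-6 M.
pOH = 5.22, so pH = 14.00 - 5.22 = 8.78.

8.78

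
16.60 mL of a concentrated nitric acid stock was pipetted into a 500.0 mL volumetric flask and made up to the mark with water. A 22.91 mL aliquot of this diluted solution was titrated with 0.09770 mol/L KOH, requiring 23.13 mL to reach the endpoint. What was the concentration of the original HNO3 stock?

n(KOH) = 0.09770 x 0.02313 = 0.002260 mol.
n(HNO3) in the aliquot = 0.002260 mol.
[diluted HNO3] = 0.002260 / 0.02291 = 0.09864 M.
Dilution factor = 500.0/16.60 = 30.12, so [stock] = 0.09864 x 30.12 = 2.97 M.

2.97 M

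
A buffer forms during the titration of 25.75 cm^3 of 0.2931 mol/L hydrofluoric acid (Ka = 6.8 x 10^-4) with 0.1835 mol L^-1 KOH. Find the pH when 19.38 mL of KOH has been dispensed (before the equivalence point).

3.12

Initial n(HF) = 0.2931 x 0.02575 = 0.007547 mol.
n(KOH) added = 0.1835 x 0.01938 = 0.003556 mol, converting that many moles of HF to F-.
Remaining n(HF) = 0.003991 mol; n(F-) = 0.003556 mol.
By Henderson-Hasselbalch, pH = pKa + log([A^-]/[HA]) = 3.17 + log(0.003556/0.003991) = 3.17 + (-0.05) = 3.12.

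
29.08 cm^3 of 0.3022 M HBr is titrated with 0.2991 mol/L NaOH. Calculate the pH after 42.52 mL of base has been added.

n(acid) = 0.3022 x 0.02908 = 0.008788 mol; n(NaOH) added = 0.2991 x 0.04252 = 0.01272 mol.
Base is in excess by 0.01272 - 0.008788 = 0.003930 mol in a total volume of 0.07160 L.
[OH^-] = 0.003930/0.07160 = 0.05488 M, so pOH = 1.26 and pH = 14.00 - 1.26 = 12.74.

12.74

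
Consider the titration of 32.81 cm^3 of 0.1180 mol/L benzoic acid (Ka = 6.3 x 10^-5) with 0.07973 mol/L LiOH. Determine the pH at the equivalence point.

n(C6H5COOH) = 0.1180 x 0.03281 = 0.003872 mol; V(LiOH) at equivalence = 0.003872/0.07973 = 0.04856 L.
At equivalence all the acid is converted to C6H5COO-; total volume = 0.03281 + 0.04856 = 0.08137 L, so [C6H5COO-] = 0.003872/0.08137 = 0.04758 M.
Kb = Kw/Ka = 1.0e-14 / 6.3 x 10^-5 = 1.59e-10.
[OH^-] = sqrt(Kb x [C6H5COO-]) = sqrt(1.59e-10 x 0.04758) = 2.75e-6 M.
pOH = 5.56, so pH = 14.00 - 5.56 = 8.44.

8.44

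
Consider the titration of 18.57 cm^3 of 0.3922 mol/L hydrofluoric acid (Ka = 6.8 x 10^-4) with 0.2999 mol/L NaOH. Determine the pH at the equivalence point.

8.20

n(HF) = 0.3922 x 0.01857 = 0.007283 mol; V(NaOH) at equivalence = 0.007283/0.2999 = 0.02429 L.
At equivalence all the acid is converted to F-; total volume = 0.01857 + 0.02429 = 0.04286 L, so [F-] = 0.007283/0.04286 = 0.1699 M.
Kb = Kw/Ka = 1.0e-14 / 6.8 x 10^-4 = 1.47e-11.
[OH^-] = sqrt(Kb x [F-]) = sqrt(1.47e-11 x 0.1699) = 1.58e-6 M.
pOH = 5.80, so pH = 14.00 - 5.80 = 8.20.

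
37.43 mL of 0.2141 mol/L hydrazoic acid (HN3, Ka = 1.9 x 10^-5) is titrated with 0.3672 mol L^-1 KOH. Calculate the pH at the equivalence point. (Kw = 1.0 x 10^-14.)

8.93

n(HN3) = 0.2141 x 0.03743 = 0.008014 mol; V(KOH) at equivalence = 0.008014/0.3672 = 0.02182 L.
At equivalence all the acid is converted to N3-; total volume = 0.03743 + 0.02182 = 0.05925 L, so [N3-] = 0.008014/0.05925 = 0.1352 M.
Kb = Kw/Ka = 1.0e-14 / 1.9 x 10^-5 = 5.26e-10.
[OH^-] = sqrt(Kb x [N3-]) = sqrt(5.26e-10 x 0.1352) = 8.44e-6 M.
pOH = 5.07, so pH = 14.00 - 5.07 = 8.93.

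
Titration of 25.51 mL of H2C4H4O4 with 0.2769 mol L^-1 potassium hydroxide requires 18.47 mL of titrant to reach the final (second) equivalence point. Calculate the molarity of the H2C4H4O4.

n(KOH) = 0.2769 x 0.01847 = 0.005114 mol.
At the final (second) equivalence point, 2 mol OH^- react per mol H2C4H4O4, so n(H2C4H4O4) = 0.005114 / 2 = 0.002557 mol.
[H2C4H4O4] = 0.002557 / 0.02551 L = 0.100 M.

0.100 M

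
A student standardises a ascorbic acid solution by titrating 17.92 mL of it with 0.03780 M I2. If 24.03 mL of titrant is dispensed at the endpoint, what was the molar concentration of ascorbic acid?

0.0507 M

n(I2) = 0.03780 x 0.02403 = 0.0009083 mol.
From the balanced equation, 1 mol I2 reacts with 1 mol ascorbic acid, so n(ascorbic acid) = 0.0009083 x 1/1 = 0.0009083 mol.
[ascorbic acid] = 0.0009083 / 0.01792 L = 0.0507 M.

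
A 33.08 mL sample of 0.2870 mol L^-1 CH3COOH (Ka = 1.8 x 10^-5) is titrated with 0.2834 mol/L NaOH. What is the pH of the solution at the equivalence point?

n(CH3COOH) = 0.2870 x 0.03308 = 0.009494 mol; V(NaOH) at equivalence = 0.009494/0.2834 = 0.03350 L.
At equivalence all the acid is converted to CH3COO-; total volume = 0.03308 + 0.03350 = 0.06658 L, so [CH3COO-] = 0.009494/0.06658 = 0.1426 M.
Kb = Kw/Ka = 1.0e-14 / 1.8 x 10^-5 = 5.56e-10.
[OH^-] = sqrt(Kb x [CH3COO-]) = sqrt(5.56e-10 x 0.1426) = 8.90e-6 M.
pOH = 5.05, so pH = 14.00 - 5.05 = 8.95.

8.95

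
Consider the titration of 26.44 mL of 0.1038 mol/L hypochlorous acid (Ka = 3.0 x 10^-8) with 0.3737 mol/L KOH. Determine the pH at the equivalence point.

n(HClO) = 0.1038 x 0.02644 = 0.002744 mol; V(KOH) at equivalence = 0.002744/0.3737 = 0.007344 L.
At equivalence all the acid is converted to ClO-; total volume = 0.02644 + 0.007344 = 0.03378 L, so [ClO-] = 0.002744/0.03378 = 0.08124 M.
Kb = Kw/Ka = 1.0e-14 / 3.0 x 10^-8 = 3.33e-7.
[OH^-] = sqrt(Kb x [ClO-]) = sqrt(3.33e-7 x 0.08124) = 0.000165 M.
pOH = 3.78, so pH = 14.00 - 3.78 = 10.22.

10.22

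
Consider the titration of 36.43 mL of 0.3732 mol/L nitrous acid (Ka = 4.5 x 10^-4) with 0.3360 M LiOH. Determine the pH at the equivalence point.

n(HNO2) = 0.3732 x 0.03643 = 0.01360 mol; V(LiOH) at equivalence = 0.01360/0.3360 = 0.04046 L.
At equivalence all the acid is converted to NO2-; total volume = 0.03643 + 0.04046 = 0.07689 L, so [NO2-] = 0.01360/0.07689 = 0.1768 M.
Kb = Kw/Ka = 1.0e-14 / 4.5 x 10^-4 = 2.22e-11.
[OH^-] = sqrt(Kb x [NO2-]) = sqrt(2.22e-11 x 0.1768) = 1.98e-6 M.
pOH = 5.70, so pH = 14.00 - 5.70 = 8.30.

8.30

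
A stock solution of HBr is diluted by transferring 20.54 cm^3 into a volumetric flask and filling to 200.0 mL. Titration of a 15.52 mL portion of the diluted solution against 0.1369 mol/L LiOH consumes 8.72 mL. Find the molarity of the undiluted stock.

0.749 M

n(LiOH) = 0.1369 x 0.008720 = 0.001194 mol.
n(HBr) in the aliquot = 0.001194 mol.
[diluted HBr] = 0.001194 / 0.01552 = 0.07692 M.
Dilution factor = 200.0/20.54 = 9.737, so [stock] = 0.07692 x 9.737 = 0.749 M.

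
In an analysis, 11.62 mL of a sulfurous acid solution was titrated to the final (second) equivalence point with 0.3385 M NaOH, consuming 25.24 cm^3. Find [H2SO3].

n(NaOH) = 0.3385 x 0.02524 = 0.008544 mol.
At the final (second) equivalence point, 2 mol OH^- react per mol H2SO3, so n(H2SO3) = 0.008544 / 2 = 0.004272 mol.
[H2SO3] = 0.004272 / 0.01162 L = 0.368 M.

0.368 M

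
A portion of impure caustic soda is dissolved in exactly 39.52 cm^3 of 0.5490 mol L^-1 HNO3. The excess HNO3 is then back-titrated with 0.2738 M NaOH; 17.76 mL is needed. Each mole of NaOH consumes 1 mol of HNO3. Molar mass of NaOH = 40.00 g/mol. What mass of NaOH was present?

0.673 g

Total n(HNO3) added = 0.5490 x 0.03952 = 0.02170 mol.
n(NaOH) used = 0.2738 x 0.01776 = 0.004863 mol, which equals the excess n(HNO3).
So n(HNO3) consumed by the sample = 0.02170 - 0.004863 = 0.01683 mol.
n(NaOH) = 0.01683 / 1 = 0.01683 mol.
mass = 0.01683 mol x 40.00 g/mol = 0.673 g.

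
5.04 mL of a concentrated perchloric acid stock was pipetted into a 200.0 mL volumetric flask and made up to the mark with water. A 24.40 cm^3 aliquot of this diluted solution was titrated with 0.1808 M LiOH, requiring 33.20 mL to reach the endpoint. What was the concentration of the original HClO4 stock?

n(LiOH) = 0.1808 x 0.03320 = 0.006003 mol.
n(HClO4) in the aliquot = 0.006003 mol.
[diluted HClO4] = 0.006003 / 0.02440 = 0.2460 M.
Dilution factor = 200.0/5.040 = 39.68, so [stock] = 0.2460 x 39.68 = 9.76 M.

9.76 M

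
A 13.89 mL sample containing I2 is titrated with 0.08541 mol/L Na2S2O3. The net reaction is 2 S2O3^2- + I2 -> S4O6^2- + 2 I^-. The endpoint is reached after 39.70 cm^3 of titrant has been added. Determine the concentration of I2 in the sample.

0.122 M

n(Na2S2O3) = 0.08541 x 0.03970 = 0.003391 mol.
From the balanced equation, 2 mol Na2S2O3 reacts with 1 mol I2, so n(I2) = 0.003391 x 1/2 = 0.001695 mol.
[I2] = 0.001695 / 0.01389 L = 0.122 M.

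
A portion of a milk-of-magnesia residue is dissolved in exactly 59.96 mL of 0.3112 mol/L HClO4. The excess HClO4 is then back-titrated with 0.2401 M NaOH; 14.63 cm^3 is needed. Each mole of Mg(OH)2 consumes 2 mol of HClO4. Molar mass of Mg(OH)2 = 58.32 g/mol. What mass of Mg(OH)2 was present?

Total n(HClO4) added = 0.3112 x 0.05996 = 0.01866 mol.
n(NaOH) used = 0.2401 x 0.01463 = 0.003513 mol, which equals the excess n(HClO4).
So n(HClO4) consumed by the sample = 0.01866 - 0.003513 = 0.01515 mol.
n(Mg(OH)2) = 0.01515 / 2 = 0.007573 mol.
mass = 0.007573 mol x 58.32 g/mol = 0.442 g.

0.442 g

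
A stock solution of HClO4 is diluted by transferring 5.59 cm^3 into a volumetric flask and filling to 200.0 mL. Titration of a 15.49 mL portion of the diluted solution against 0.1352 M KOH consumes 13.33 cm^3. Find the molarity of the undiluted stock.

n(KOH) = 0.1352 x 0.01333 = 0.001802 mol.
n(HClO4) in the aliquot = 0.001802 mol.
[diluted HClO4] = 0.001802 / 0.01549 = 0.1163 M.
Dilution factor = 200.0/5.590 = 35.78, so [stock] = 0.1163 x 35.78 = 4.16 M.

4.16 M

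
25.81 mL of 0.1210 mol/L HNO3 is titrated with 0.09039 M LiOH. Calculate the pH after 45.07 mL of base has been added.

n(acid) = 0.1210 x 0.02581 = 0.003123 mol; n(LiOH) added = 0.09039 x 0.04507 = 0.004074 mol.
Base is in excess by 0.004074 - 0.003123 = 0.0009509 mol in a total volume of 0.07088 L.
[OH^-] = 0.0009509/0.07088 = 0.01342 M, so pOH = 1.87 and pH = 14.00 - 1.87 = 12.13.

12.13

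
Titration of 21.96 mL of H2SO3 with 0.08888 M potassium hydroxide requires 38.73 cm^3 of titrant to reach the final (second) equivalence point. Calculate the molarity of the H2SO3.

0.0784 M

n(KOH) = 0.08888 x 0.03873 = 0.003442 mol.
At the final (second) equivalence point, 2 mol OH^- react per mol H2SO3, so n(H2SO3) = 0.003442 / 2 = 0.001721 mol.
[H2SO3] = 0.001721 / 0.02196 L = 0.0784 M.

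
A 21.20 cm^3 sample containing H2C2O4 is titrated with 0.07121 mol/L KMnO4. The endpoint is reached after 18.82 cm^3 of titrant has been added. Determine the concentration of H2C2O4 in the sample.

n(KMnO4) = 0.07121 x 0.01882 = 0.001340 mol.
From the balanced equation, 2 mol KMnO4 reacts with 5 mol H2C2O4, so n(H2C2O4) = 0.001340 x 5/2 = 0.003350 mol.
[H2C2O4] = 0.003350 / 0.02120 L = 0.158 M.

0.158 M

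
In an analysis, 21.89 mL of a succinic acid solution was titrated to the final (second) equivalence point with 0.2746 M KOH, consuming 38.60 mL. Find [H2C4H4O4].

n(KOH) = 0.2746 x 0.03860 = 0.01060 mol.
At the final (second) equivalence point, 2 mol OH^- react per mol H2C4H4O4, so n(H2C4H4O4) = 0.01060 / 2 = 0.005300 mol.
[H2C4H4O4] = 0.005300 / 0.02189 L = 0.242 M.

0.242 M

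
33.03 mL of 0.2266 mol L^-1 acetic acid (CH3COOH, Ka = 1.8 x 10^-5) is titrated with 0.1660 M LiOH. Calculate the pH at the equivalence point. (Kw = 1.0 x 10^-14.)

8.86

n(CH3COOH) = 0.2266 x 0.03303 = 0.007485 mol; V(LiOH) at equivalence = 0.007485/0.1660 = 0.04509 L.
At equivalence all the acid is converted to CH3COO-; total volume = 0.03303 + 0.04509 = 0.07812 L, so [CH3COO-] = 0.007485/0.07812 = 0.09581 M.
Kb = Kw/Ka = 1.0e-14 / 1.8 x 10^-5 = 5.56e-10.
[OH^-] = sqrt(Kb x [CH3COO-]) = sqrt(5.56e-10 x 0.09581) = 7.30e-6 M.
pOH = 5.14, so pH = 14.00 - 5.14 = 8.86.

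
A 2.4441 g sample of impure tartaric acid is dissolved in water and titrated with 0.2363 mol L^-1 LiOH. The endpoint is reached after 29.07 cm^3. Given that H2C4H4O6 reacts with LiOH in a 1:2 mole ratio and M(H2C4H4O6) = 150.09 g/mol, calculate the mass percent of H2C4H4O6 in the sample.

n(LiOH) = 0.2363 x 0.02907 = 0.006869 mol.
n(H2C4H4O6) = 0.006869 / 2 = 0.003435 mol.
mass of H2C4H4O6 = 0.003435 x 150.09 = 0.5155 g.
% purity = 0.5155 / 2.4441 x 100 = 21.1%.

21.1%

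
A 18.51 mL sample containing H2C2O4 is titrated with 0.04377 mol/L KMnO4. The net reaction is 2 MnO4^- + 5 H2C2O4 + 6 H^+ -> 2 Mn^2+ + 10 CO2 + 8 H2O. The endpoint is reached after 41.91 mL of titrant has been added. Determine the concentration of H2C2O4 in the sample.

0.248 M

n(KMnO4) = 0.04377 x 0.04191 = 0.001834 mol.
From the balanced equation, 2 mol KMnO4 reacts with 5 mol H2C2O4, so n(H2C2O4) = 0.001834 x 5/2 = 0.004586 mol.
[H2C2O4] = 0.004586 / 0.01851 L = 0.248 M.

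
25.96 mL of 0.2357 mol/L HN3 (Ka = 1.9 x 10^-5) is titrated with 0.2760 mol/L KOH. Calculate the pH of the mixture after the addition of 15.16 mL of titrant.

5.06

Initial n(HN3) = 0.2357 x 0.02596 = 0.006119 mol.
n(KOH) added = 0.2760 x 0.01516 = 0.004184 mol, converting that many moles of HN3 to N3-.
Remaining n(HN3) = 0.001935 mol; n(N3-) = 0.004184 mol.
By Henderson-Hasselbalch, pH = pKa + log([A^-]/[HA]) = 4.72 + log(0.004184/0.001935) = 4.72 + (+0.34) = 5.06.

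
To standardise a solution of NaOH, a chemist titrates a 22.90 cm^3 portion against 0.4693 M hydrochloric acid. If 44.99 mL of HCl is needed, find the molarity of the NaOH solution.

0.922 M

n(HCl) delivered = 0.4693 x 0.04499 = 0.02111 mol.
For a 1:1 reaction, n(NaOH) = 0.02111 mol.
[NaOH] = 0.02111 mol / 0.02290 L = 0.922 M.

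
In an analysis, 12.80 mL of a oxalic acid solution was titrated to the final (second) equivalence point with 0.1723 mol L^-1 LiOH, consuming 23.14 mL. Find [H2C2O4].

0.156 M

n(LiOH) = 0.1723 x 0.02314 = 0.003987 mol.
At the final (second) equivalence point, 2 mol OH^- react per mol H2C2O4, so n(H2C2O4) = 0.003987 / 2 = 0.001994 mol.
[H2C2O4] = 0.001994 / 0.01280 L = 0.156 M.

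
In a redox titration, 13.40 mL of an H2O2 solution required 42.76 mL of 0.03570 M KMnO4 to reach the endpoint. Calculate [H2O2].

0.285 M

n(KMnO4) = 0.03570 x 0.04276 = 0.001527 mol.
From the balanced equation, 2 mol KMnO4 reacts with 5 mol H2O2, so n(H2O2) = 0.001527 x 5/2 = 0.003816 mol.
[H2O2] = 0.003816 / 0.01340 L = 0.285 M.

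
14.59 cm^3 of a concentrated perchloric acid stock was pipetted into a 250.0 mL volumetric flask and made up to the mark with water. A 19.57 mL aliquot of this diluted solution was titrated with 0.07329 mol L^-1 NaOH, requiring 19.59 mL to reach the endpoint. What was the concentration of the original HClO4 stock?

1.26 M

n(NaOH) = 0.07329 x 0.01959 = 0.001436 mol.
n(HClO4) in the aliquot = 0.001436 mol.
[diluted HClO4] = 0.001436 / 0.01957 = 0.07336 M.
Dilution factor = 250.0/14.59 = 17.14, so [stock] = 0.07336 x 17.14 = 1.26 M.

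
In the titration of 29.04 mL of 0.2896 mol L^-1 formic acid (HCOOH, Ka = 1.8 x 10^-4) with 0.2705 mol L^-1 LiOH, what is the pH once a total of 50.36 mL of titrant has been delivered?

12.82

n(acid) = 0.2896 x 0.02904 = 0.008410 mol; n(LiOH) added = 0.2705 x 0.05036 = 0.01362 mol.
Base is in excess by 0.01362 - 0.008410 = 0.005212 mol in a total volume of 0.07940 L.
[OH^-] = 0.005212/0.07940 = 0.06565 M, so pOH = 1.18 and pH = 14.00 - 1.18 = 12.82.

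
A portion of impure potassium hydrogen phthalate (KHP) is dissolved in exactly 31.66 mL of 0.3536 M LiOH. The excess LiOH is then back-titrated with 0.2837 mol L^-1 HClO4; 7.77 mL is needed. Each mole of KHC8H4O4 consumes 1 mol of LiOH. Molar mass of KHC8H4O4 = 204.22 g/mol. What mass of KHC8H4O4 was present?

Total n(LiOH) added = 0.3536 x 0.03166 = 0.01119 mol.
n(HClO4) used = 0.2837 x 0.007770 = 0.002204 mol, which equals the excess n(LiOH).
So n(LiOH) consumed by the sample = 0.01119 - 0.002204 = 0.008991 mol.
n(KHC8H4O4) = 0.008991 / 1 = 0.008991 mol.
mass = 0.008991 mol x 204.22 g/mol = 1.84 g.

1.84 g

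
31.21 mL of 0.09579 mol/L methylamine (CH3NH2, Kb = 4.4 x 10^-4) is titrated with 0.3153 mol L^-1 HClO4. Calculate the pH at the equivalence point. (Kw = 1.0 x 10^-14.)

5.89

n(CH3NH2) = 0.09579 x 0.03121 = 0.002990 mol; V(HClO4) at equivalence = 0.002990/0.3153 = 0.009482 L.
At equivalence the base is fully converted to CH3NH3+; total volume = 0.04069 L, so [CH3NH3+] = 0.002990/0.04069 = 0.07347 M.
Ka(CH3NH3+) = Kw/Kb = 1.0e-14 / 4.4 x 10^-4 = 2.27e-11.
[H^+] = sqrt(Ka x [CH3NH3+]) = sqrt(2.27e-11 x 0.07347) = 1.29e-6 M.
pH = -log(1.29e-6) = 5.89.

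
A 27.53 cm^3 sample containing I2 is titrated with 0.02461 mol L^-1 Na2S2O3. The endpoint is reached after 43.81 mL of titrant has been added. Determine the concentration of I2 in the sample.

0.0196 M

n(Na2S2O3) = 0.02461 x 0.04381 = 0.001078 mol.
From the balanced equation, 2 mol Na2S2O3 reacts with 1 mol I2, so n(I2) = 0.001078 x 1/2 = 0.0005391 mol.
[I2] = 0.0005391 / 0.02753 L = 0.0196 M.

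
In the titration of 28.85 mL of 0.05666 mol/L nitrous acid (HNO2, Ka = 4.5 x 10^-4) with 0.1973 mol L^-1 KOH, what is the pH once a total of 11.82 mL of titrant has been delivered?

12.23

n(acid) = 0.05666 x 0.02885 = 0.001635 mol; n(KOH) added = 0.1973 x 0.01182 = 0.002332 mol.
Base is in excess by 0.002332 - 0.001635 = 0.0006974 mol in a total volume of 0.04067 L.
[OH^-] = 0.0006974/0.04067 = 0.01715 M, so pOH = 1.77 and pH = 14.00 - 1.77 = 12.23.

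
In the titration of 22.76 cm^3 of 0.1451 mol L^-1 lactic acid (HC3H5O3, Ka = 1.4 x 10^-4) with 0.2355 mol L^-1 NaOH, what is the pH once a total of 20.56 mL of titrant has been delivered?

12.55

n(acid) = 0.1451 x 0.02276 = 0.003302 mol; n(NaOH) added = 0.2355 x 0.02056 = 0.004842 mol.
Base is in excess by 0.004842 - 0.003302 = 0.001539 mol in a total volume of 0.04332 L.
[OH^-] = 0.001539/0.04332 = 0.03554 M, so pOH = 1.45 and pH = 14.00 - 1.45 = 12.55.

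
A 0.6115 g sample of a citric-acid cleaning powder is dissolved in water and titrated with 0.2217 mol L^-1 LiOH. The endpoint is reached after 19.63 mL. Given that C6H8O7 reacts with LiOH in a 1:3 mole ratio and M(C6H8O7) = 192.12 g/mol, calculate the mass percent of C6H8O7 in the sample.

45.6%

n(LiOH) = 0.2217 x 0.01963 = 0.004352 mol.
n(C6H8O7) = 0.004352 / 3 = 0.001451 mol.
mass of C6H8O7 = 0.001451 x 192.12 = 0.2787 g.
% purity = 0.2787 / 0.6115 x 100 = 45.6%.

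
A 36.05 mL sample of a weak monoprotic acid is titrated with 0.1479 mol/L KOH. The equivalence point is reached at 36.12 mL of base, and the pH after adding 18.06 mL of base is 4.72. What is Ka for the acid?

1.9 x 10^-5

18.06 mL is half of the equivalence volume, so this is the half-equivalence point where [HA] = [A^-].
At half-equivalence pH = pKa, so pKa = 4.72.
Ka = 10^(-4.72) = 1.9 x 10^-5.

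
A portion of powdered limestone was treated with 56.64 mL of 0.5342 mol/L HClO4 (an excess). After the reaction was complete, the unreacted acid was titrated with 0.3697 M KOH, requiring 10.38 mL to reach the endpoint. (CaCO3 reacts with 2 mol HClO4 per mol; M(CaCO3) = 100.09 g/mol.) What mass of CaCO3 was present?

Total n(HClO4) added = 0.5342 x 0.05664 = 0.03026 mol.
n(KOH) used = 0.3697 x 0.01038 = 0.003837 mol, which equals the excess n(HClO4).
So n(HClO4) consumed by the sample = 0.03026 - 0.003837 = 0.02642 mol.
n(CaCO3) = 0.02642 / 2 = 0.01321 mol.
mass = 0.01321 mol x 100.09 g/mol = 1.32 g.

1.32 g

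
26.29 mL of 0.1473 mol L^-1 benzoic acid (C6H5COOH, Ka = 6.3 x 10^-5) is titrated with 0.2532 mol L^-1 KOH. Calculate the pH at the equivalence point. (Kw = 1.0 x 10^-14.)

8.58

n(C6H5COOH) = 0.1473 x 0.02629 = 0.003873 mol; V(KOH) at equivalence = 0.003873/0.2532 = 0.01529 L.
At equivalence all the acid is converted to C6H5COO-; total volume = 0.02629 + 0.01529 = 0.04158 L, so [C6H5COO-] = 0.003873/0.04158 = 0.09312 M.
Kb = Kw/Ka = 1.0e-14 / 6.3 x 10^-5 = 1.59e-10.
[OH^-] = sqrt(Kb x [C6H5COO-]) = sqrt(1.59e-10 x 0.09312) = 3.84e-6 M.
pOH = 5.42, so pH = 14.00 - 5.42 = 8.58.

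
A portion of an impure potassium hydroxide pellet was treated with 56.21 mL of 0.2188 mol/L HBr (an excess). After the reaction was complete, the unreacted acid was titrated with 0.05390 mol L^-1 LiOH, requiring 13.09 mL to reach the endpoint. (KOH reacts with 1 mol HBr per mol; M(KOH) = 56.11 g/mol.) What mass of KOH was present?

Total n(HBr) added = 0.2188 x 0.05621 = 0.01230 mol.
n(LiOH) used = 0.05390 x 0.01309 = 0.0007056 mol, which equals the excess n(HBr).
So n(HBr) consumed by the sample = 0.01230 - 0.0007056 = 0.01159 mol.
n(KOH) = 0.01159 / 1 = 0.01159 mol.
mass = 0.01159 mol x 56.11 g/mol = 0.650 g.

0.650 g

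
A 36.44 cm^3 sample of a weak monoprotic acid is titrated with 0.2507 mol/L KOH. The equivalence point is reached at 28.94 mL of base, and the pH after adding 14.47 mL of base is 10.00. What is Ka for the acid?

14.47 mL is half of the equivalence volume, so this is the half-equivalence point where [HA] = [A^-].
At half-equivalence pH = pKa, so pKa = 10.00.
Ka = 10^(-10.00) = 1.0 x 10^-10.

1.0 x 10^-10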